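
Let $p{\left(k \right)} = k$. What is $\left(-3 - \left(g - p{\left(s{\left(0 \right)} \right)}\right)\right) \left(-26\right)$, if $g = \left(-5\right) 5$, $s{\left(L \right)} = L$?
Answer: $-572$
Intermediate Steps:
$g = -25$
$\left(-3 - \left(g - p{\left(s{\left(0 \right)} \right)}\right)\right) \left(-26\right) = \left(-3 + \left(0 - -25\right)\right) \left(-26\right) = \left(-3 + \left(0 + 25\right)\right) \left(-26\right) = \left(-3 + 25\right) \left(-26\right) = 22 \left(-26\right) = -572$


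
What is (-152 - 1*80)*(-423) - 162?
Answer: 97974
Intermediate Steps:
(-152 - 1*80)*(-423) - 162 = (-152 - 80)*(-423) - 162 = -232*(-423) - 162 = 98136 - 162 = 97974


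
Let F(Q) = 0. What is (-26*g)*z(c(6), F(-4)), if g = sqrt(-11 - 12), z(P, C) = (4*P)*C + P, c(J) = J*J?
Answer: -936*I*sqrt(23) ≈ -4488.9*I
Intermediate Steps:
c(J) = J**2
z(P, C) = P + 4*C*P (z(P, C) = 4*C*P + P = P + 4*C*P)
g = I*sqrt(23) (g = sqrt(-23) = I*sqrt(23) ≈ 4.7958*I)
(-26*g)*z(c(6), F(-4)) = (-26*I*sqrt(23))*(6**2*(1 + 4*0)) = (-26*I*sqrt(23))*(36*(1 + 0)) = (-26*I*sqrt(23))*(36*1) = -26*I*sqrt(23)*36 = -936*I*sqrt(23)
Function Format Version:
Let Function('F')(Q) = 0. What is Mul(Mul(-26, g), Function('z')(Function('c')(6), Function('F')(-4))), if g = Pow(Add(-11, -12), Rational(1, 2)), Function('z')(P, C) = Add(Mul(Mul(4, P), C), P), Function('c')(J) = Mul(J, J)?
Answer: Mul(-936, I, Pow(23, Rational(1, 2))) ≈ Mul(-4488.9, I)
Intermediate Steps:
Function('c')(J) = Pow(J, 2)
Function('z')(P, C) = Add(P, Mul(4, C, P)) (Function('z')(P, C) = Add(Mul(4, C, P), P) = Add(P, Mul(4, C, P)))
g = Mul(I, Pow(23, Rational(1, 2))) (g = Pow(-23, Rational(1, 2)) = Mul(I, Pow(23, Rational(1, 2))) ≈ Mul(4.7958, I))
Mul(Mul(-26, g), Function('z')(Function('c')(6), Function('F')(-4))) = Mul(Mul(-26, Mul(I, Pow(23, Rational(1, 2)))), Mul(Pow(6, 2), Add(1, Mul(4, 0)))) = Mul(Mul(-26, I, Pow(23, Rational(1, 2))), Mul(36, Add(1, 0))) = Mul(Mul(-26, I, Pow(23, Rational(1, 2))), Mul(36, 1)) = Mul(Mul(-26, I, Pow(23, Rational(1, 2))), 36) = Mul(-936, I, Pow(23, Rational(1, 2)))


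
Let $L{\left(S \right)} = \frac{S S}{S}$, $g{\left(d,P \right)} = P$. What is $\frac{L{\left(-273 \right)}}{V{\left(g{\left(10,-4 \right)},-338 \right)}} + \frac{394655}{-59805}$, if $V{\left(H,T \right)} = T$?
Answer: $- \frac{1801025}{310986} \approx -5.7913$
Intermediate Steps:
$L{\left(S \right)} = S$ ($L{\left(S \right)} = \frac{S^{2}}{S} = S$)
$\frac{L{\left(-273 \right)}}{V{\left(g{\left(10,-4 \right)},-338 \right)}} + \frac{394655}{-59805} = - \frac{273}{-338} + \frac{394655}{-59805} = \left(-273\right) \left(- \frac{1}{338}\right) + 394655 \left(- \frac{1}{59805}\right) = \frac{21}{26} - \frac{78931}{11961} = - \frac{1801025}{310986}$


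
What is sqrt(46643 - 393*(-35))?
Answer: sqrt(60398) ≈ 245.76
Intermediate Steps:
sqrt(46643 - 393*(-35)) = sqrt(46643 + 13755) = sqrt(60398)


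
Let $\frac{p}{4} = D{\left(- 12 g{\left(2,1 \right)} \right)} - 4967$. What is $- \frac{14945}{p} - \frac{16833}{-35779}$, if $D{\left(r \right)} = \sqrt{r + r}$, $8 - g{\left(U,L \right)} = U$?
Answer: $\frac{4317103569241}{3530848182028} + \frac{44835 i}{24671233} \approx 1.2227 + 0.0018173 i$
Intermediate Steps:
$g{\left(U,L \right)} = 8 - U$
$D{\left(r \right)} = \sqrt{2} \sqrt{r}$ ($D{\left(r \right)} = \sqrt{2 r} = \sqrt{2} \sqrt{r}$)
$p = -19868 + 48 i$ ($p = 4 \left(\sqrt{2} \sqrt{- 12 \left(8 - 2\right)} - 4967\right) = 4 \left(\sqrt{2} \sqrt{\left(-12\right) 6} - 4967\right) = 4 \left(\sqrt{2} \sqrt{-72} - 4967\right) = 4 \left(\sqrt{2} \cdot 6 i \sqrt{2} - 4967\right) = 4 \left(12 i - 4967\right) = 4 \left(-4967 + 12 i\right) = -19868 + 48 i \approx -19868.0 + 48.0 i$)
$- \frac{14945}{p} - \frac{16833}{-35779} = - \frac{14945}{-19868 + 48 i} - \frac{16833}{-35779} = - 14945 \frac{-19868 - 48 i}{394739728} - - \frac{16833}{35779} = - \frac{14945 \left(-19868 - 48 i\right)}{394739728} + \frac{16833}{35779} = \frac{16833}{35779} - \frac{14945 \left(-19868 - 48 i\right)}{394739728}$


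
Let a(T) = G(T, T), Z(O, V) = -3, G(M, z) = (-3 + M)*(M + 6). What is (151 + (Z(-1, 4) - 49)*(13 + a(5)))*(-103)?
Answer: 171907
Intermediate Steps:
G(M, z) = (-3 + M)*(6 + M)
a(T) = -18 + T² + 3*T
(151 + (Z(-1, 4) - 49)*(13 + a(5)))*(-103) = (151 + (-3 - 49)*(13 + (-18 + 5² + 3*5)))*(-103) = (151 - 52*(13 + (-18 + 25 + 15)))*(-103) = (151 - 52*(13 + 22))*(-103) = (151 - 52*35)*(-103) = (151 - 1820)*(-103) = -1669*(-103) = 171907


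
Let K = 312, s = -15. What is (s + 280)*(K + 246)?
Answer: 147870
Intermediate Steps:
(s + 280)*(K + 246) = (-15 + 280)*(312 + 246) = 265*558 = 147870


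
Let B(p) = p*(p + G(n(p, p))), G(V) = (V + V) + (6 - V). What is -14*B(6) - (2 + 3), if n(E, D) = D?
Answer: -1517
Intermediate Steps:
G(V) = 6 + V (G(V) = 2*V + (6 - V) = 6 + V)
B(p) = p*(6 + 2*p) (B(p) = p*(p + (6 + p)) = p*(6 + 2*p))
-14*B(6) - (2 + 3) = -28*6*(3 + 6) - (2 + 3) = -28*6*9 - 1*5 = -14*108 - 5 = -1512 - 5 = -1517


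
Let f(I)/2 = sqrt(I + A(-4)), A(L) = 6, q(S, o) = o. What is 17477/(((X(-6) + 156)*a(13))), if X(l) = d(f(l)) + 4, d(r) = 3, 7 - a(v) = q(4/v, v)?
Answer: -17477/978 ≈ -17.870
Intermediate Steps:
a(v) = 7 - v
f(I) = 2*sqrt(6 + I) (f(I) = 2*sqrt(I + 6) = 2*sqrt(6 + I))
X(l) = 7 (X(l) = 3 + 4 = 7)
17477/(((X(-6) + 156)*a(13))) = 17477/(((7 + 156)*(7 - 1*13))) = 17477/((163*(7 - 13))) = 17477/((163*(-6))) = 17477/(-978) = 17477*(-1/978) = -17477/978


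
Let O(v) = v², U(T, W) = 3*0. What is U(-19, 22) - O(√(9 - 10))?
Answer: 1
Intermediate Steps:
U(T, W) = 0
U(-19, 22) - O(√(9 - 10)) = 0 - (√(9 - 10))² = 0 - (√(-1))² = 0 - I² = 0 - 1*(-1) = 0 + 1 = 1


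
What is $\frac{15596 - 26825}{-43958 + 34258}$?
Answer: $\frac{11229}{9700} \approx 1.1576$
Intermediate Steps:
$\frac{15596 - 26825}{-43958 + 34258} = - \frac{11229}{-9700} = \left(-11229\right) \left(- \frac{1}{9700}\right) = \frac{11229}{9700}$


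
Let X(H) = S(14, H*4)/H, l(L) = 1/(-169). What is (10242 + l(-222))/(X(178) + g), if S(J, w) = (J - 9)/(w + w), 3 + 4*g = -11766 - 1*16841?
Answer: -438733924384/306389982275 ≈ -1.4319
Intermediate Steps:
l(L) = -1/169
g = -14305/2 (g = -3/4 + (-11766 - 1*16841)/4 = -3/4 + (-11766 - 16841)/4 = -3/4 + (1/4)*(-28607) = -3/4 - 28607/4 = -14305/2 ≈ -7152.5)
S(J, w) = (-9 + J)/(2*w) (S(J, w) = (-9 + J)/((2*w)) = (-9 + J)*(1/(2*w)) = (-9 + J)/(2*w))
X(H) = 5/(8*H**2) (X(H) = ((-9 + 14)/(2*((H*4))))/H = ((1/2)*5/(4*H))/H = ((1/2)*(1/(4*H))*5)/H = (5/(8*H))/H = 5/(8*H**2))
(10242 + l(-222))/(X(178) + g) = (10242 - 1/169)/((5/8)/178**2 - 14305/2) = 1730897/(169*((5/8)*(1/31684) - 14305/2)) = 1730897/(169*(5/253472 - 14305/2)) = 1730897/(169*(-1812958475/253472)) = (1730897/169)*(-253472/1812958475) = -438733924384/306389982275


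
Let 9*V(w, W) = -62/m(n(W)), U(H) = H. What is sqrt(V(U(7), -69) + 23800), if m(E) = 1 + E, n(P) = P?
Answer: sqrt(247616254)/102 ≈ 154.27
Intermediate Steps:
V(w, W) = -62/(9*(1 + W)) (V(w, W) = (-62/(1 + W))/9 = -62/(9*(1 + W)))
sqrt(V(U(7), -69) + 23800) = sqrt(-62/(9 + 9*(-69)) + 23800) = sqrt(-62/(9 - 621) + 23800) = sqrt(-62/(-612) + 23800) = sqrt(-62*(-1/612) + 23800) = sqrt(31/306 + 23800) = sqrt(7282831/306) = sqrt(247616254)/102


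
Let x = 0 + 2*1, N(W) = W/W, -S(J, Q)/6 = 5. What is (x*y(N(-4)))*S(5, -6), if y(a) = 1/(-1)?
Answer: 60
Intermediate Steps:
S(J, Q) = -30 (S(J, Q) = -6*5 = -30)
N(W) = 1
y(a) = -1
x = 2 (x = 0 + 2 = 2)
(x*y(N(-4)))*S(5, -6) = (2*(-1))*(-30) = -2*(-30) = 60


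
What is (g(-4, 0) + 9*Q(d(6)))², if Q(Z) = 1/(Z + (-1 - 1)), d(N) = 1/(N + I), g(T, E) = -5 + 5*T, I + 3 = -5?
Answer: 20449/25 ≈ 817.96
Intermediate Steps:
I = -8 (I = -3 - 5 = -8)
d(N) = 1/(-8 + N) (d(N) = 1/(N - 8) = 1/(-8 + N))
Q(Z) = 1/(-2 + Z) (Q(Z) = 1/(Z - 2) = 1/(-2 + Z))
(g(-4, 0) + 9*Q(d(6)))² = ((-5 + 5*(-4)) + 9/(-2 + 1/(-8 + 6)))² = ((-5 - 20) + 9/(-2 + 1/(-2)))² = (-25 + 9/(-2 - ½))² = (-25 + 9/(-5/2))² = (-25 + 9*(-⅖))² = (-25 - 18/5)² = (-143/5)² = 20449/25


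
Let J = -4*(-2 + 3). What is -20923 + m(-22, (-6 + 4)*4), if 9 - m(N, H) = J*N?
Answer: -21002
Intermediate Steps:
J = -4 (J = -4*1 = -4)
m(N, H) = 9 + 4*N (m(N, H) = 9 - (-4)*N = 9 + 4*N)
-20923 + m(-22, (-6 + 4)*4) = -20923 + (9 + 4*(-22)) = -20923 + (9 - 88) = -20923 - 79 = -21002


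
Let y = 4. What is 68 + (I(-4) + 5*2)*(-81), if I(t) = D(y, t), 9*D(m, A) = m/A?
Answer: -733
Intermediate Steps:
D(m, A) = m/(9*A) (D(m, A) = (m/A)/9 = m/(9*A))
I(t) = 4/(9*t) (I(t) = (⅑)*4/t = 4/(9*t))
68 + (I(-4) + 5*2)*(-81) = 68 + ((4/9)/(-4) + 5*2)*(-81) = 68 + ((4/9)*(-¼) + 10)*(-81) = 68 + (-⅑ + 10)*(-81) = 68 + (89/9)*(-81) = 68 - 801 = -733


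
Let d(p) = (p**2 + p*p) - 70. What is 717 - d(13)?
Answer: 449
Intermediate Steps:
d(p) = -70 + 2*p**2 (d(p) = (p**2 + p**2) - 70 = 2*p**2 - 70 = -70 + 2*p**2)
717 - d(13) = 717 - (-70 + 2*13**2) = 717 - (-70 + 2*169) = 717 - (-70 + 338) = 717 - 1*268 = 717 - 268 = 449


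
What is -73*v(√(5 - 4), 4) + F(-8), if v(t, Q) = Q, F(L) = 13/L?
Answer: -2349/8 ≈ -293.63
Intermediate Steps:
-73*v(√(5 - 4), 4) + F(-8) = -73*4 + 13/(-8) = -292 + 13*(-⅛) = -292 - 13/8 = -2349/8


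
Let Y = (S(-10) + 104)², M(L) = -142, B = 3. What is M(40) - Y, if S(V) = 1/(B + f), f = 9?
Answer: -1580449/144 ≈ -10975.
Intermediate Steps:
S(V) = 1/12 (S(V) = 1/(3 + 9) = 1/12)
Y = 1560001/144 (Y = (1/12 + 104)² = (1249/12)² = 1560001/144 ≈ 10833.)
M(40) - Y = -142 - 1*1560001/144 = -142 - 1560001/144 = -1580449/144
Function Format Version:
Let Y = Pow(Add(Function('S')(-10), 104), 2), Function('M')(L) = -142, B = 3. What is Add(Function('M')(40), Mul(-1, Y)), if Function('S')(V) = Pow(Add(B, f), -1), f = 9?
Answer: Rational(-1580449, 144) ≈ -10975.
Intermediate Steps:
Function('S')(V) = Rational(1, 12) (Function('S')(V) = Pow(Add(3, 9), -1) = Pow(12, -1) = Rational(1, 12))
Y = Rational(1560001, 144) (Y = Pow(Add(Rational(1, 12), 104), 2) = Pow(Rational(1249, 12), 2) = Rational(1560001, 144) ≈ 10833.)
Add(Function('M')(40), Mul(-1, Y)) = Add(-142, Mul(-1, Rational(1560001, 144))) = Add(-142, Rational(-1560001, 144)) = Rational(-1580449, 144)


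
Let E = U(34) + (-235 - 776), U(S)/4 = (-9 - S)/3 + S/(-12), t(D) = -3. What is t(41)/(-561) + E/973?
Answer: -602774/545853 ≈ -1.1043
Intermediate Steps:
U(S) = -12 - 5*S/3 (U(S) = 4*((-9 - S)/3 + S/(-12)) = 4*((-9 - S)*(⅓) + S*(-1/12)) = 4*((-3 - S/3) - S/12) = 4*(-3 - 5*S/12) = -12 - 5*S/3)
E = -3239/3 (E = (-12 - 5/3*34) + (-235 - 776) = (-12 - 170/3) - 1011 = -206/3 - 1011 = -3239/3 ≈ -1079.7)
t(41)/(-561) + E/973 = -3/(-561) - 3239/3/973 = -3*(-1/561) - 3239/3*1/973 = 1/187 - 3239/2919 = -602774/545853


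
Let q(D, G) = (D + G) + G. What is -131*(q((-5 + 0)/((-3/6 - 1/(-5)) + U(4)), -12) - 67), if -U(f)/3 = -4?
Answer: 1401307/117 ≈ 11977.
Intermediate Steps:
U(f) = 12 (U(f) = -3*(-4) = 12)
q(D, G) = D + 2*G
-131*(q((-5 + 0)/((-3/6 - 1/(-5)) + U(4)), -12) - 67) = -131*(((-5 + 0)/((-3/6 - 1/(-5)) + 12) + 2*(-12)) - 67) = -131*((-5/((-3*⅙ - 1*(-⅕)) + 12) - 24) - 67) = -131*((-5/((-½ + ⅕) + 12) - 24) - 67) = -131*((-5/(-3/10 + 12) - 24) - 67) = -131*((-5/117/10 - 24) - 67) = -131*((-5*10/117 - 24) - 67) = -131*((-50/117 - 24) - 67) = -131*(-2858/117 - 67) = -131*(-10697/117) = 1401307/117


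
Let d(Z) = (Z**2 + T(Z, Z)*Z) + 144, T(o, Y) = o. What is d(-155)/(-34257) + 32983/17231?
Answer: 299467817/590282367 ≈ 0.50733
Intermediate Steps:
d(Z) = 144 + 2*Z**2 (d(Z) = (Z**2 + Z*Z) + 144 = (Z**2 + Z**2) + 144 = 2*Z**2 + 144 = 144 + 2*Z**2)
d(-155)/(-34257) + 32983/17231 = (144 + 2*(-155)**2)/(-34257) + 32983/17231 = (144 + 2*24025)*(-1/34257) + 32983*(1/17231) = (144 + 48050)*(-1/34257) + 32983/17231 = 48194*(-1/34257) + 32983/17231 = -48194/34257 + 32983/17231 = 299467817/590282367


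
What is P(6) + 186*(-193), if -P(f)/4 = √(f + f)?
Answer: -35898 - 8*√3 ≈ -35912.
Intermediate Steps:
P(f) = -4*√2*√f (P(f) = -4*√(f + f) = -4*√2*√f)
P(6) + 186*(-193) = -4*√2*√6 + 186*(-193) = -8*√3 - 35898 = -35898 - 8*√3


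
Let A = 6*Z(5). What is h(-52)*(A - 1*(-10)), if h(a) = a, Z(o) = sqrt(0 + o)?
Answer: -520 - 312*sqrt(5) ≈ -1217.7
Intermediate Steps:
Z(o) = sqrt(o)
A = 6*sqrt(5) ≈ 13.416
h(-52)*(A - 1*(-10)) = -52*(6*sqrt(5) - 1*(-10)) = -52*(6*sqrt(5) + 10) = -52*(10 + 6*sqrt(5)) = -520 - 312*sqrt(5)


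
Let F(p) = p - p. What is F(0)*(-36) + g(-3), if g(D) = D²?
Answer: 9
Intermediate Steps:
F(p) = 0
F(0)*(-36) + g(-3) = 0*(-36) + (-3)² = 0 + 9 = 9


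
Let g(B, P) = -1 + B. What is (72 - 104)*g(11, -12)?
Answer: -320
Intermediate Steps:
(72 - 104)*g(11, -12) = (72 - 104)*(-1 + 11) = -32*10 = -320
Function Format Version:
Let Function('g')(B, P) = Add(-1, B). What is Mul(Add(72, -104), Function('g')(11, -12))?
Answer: -320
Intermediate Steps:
Mul(Add(72, -104), Function('g')(11, -12)) = Mul(Add(72, -104), Add(-1, 11)) = Mul(-32, 10) = -320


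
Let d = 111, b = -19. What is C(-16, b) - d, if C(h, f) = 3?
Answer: -108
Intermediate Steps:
C(-16, b) - d = 3 - 1*111 = 3 - 111 = -108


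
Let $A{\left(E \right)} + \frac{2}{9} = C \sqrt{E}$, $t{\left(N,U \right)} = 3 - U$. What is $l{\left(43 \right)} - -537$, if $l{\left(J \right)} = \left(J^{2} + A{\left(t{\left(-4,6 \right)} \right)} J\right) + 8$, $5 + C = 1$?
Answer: $\frac{21460}{9} - 172 i \sqrt{3} \approx 2384.4 - 297.91 i$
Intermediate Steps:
$C = -4$ ($C = -5 + 1 = -4$)
$A{\left(E \right)} = - \frac{2}{9} - 4 \sqrt{E}$
$l{\left(J \right)} = 8 + J^{2} + J \left(- \frac{2}{9} - 4 i \sqrt{3}\right)$ ($l{\left(J \right)} = \left(J^{2} + \left(- \frac{2}{9} - 4 \sqrt{3 - 6}\right) J\right) + 8 = \left(J^{2} + \left(- \frac{2}{9} - 4 \sqrt{-3}\right) J\right) + 8 = \left(J^{2} + \left(- \frac{2}{9} - 4 i \sqrt{3}\right) J\right) + 8 = \left(J^{2} + J \left(- \frac{2}{9} - 4 i \sqrt{3}\right)\right) + 8 = 8 + J^{2} + J \left(- \frac{2}{9} - 4 i \sqrt{3}\right)$)
$l{\left(43 \right)} - -537 = \left(8 + 43^{2} - \frac{86}{9} - 4 i 43 \sqrt{3}\right) - -537 = \left(8 + 1849 - \frac{86}{9} - 172 i \sqrt{3}\right) + 537 = \left(\frac{16627}{9} - 172 i \sqrt{3}\right) + 537 = \frac{21460}{9} - 172 i \sqrt{3}$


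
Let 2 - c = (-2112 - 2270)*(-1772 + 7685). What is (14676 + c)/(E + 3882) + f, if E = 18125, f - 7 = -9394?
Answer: -180654265/22007 ≈ -8208.9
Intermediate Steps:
f = -9387 (f = 7 - 9394 = -9387)
c = 25910768 (c = 2 - (-2112 - 2270)*(-1772 + 7685) = 2 - (-4382)*5913 = 2 - 1*(-25910766) = 2 + 25910766 = 25910768)
(14676 + c)/(E + 3882) + f = (14676 + 25910768)/(18125 + 3882) - 9387 = 25925444/22007 - 9387 = -180654265/22007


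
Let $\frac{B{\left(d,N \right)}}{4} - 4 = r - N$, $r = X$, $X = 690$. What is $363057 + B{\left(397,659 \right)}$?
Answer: $363197$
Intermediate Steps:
$r = 690$
$B{\left(d,N \right)} = 2776 - 4 N$ ($B{\left(d,N \right)} = 16 + 4 \left(690 - N\right) = 16 - \left(-2760 + 4 N\right) = 2776 - 4 N$)
$363057 + B{\left(397,659 \right)} = 363057 + \left(2776 - 2636\right) = 363057 + 140 = 363197$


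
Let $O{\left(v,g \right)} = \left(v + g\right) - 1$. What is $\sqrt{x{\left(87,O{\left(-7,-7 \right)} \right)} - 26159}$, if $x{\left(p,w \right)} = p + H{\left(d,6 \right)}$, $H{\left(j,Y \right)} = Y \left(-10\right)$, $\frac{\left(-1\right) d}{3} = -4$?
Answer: $2 i \sqrt{6533} \approx 161.65 i$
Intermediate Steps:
$d = 12$ ($d = \left(-3\right) \left(-4\right) = 12$)
$O{\left(v,g \right)} = -1 + g + v$ ($O{\left(v,g \right)} = \left(g + v\right) - 1 = -1 + g + v$)
$H{\left(j,Y \right)} = - 10 Y$
$x{\left(p,w \right)} = -60 + p$ ($x{\left(p,w \right)} = p - 60 = -60 + p$)
$\sqrt{x{\left(87,O{\left(-7,-7 \right)} \right)} - 26159} = \sqrt{\left(-60 + 87\right) - 26159} = \sqrt{27 - 26159} = \sqrt{-26132} = 2 i \sqrt{6533}$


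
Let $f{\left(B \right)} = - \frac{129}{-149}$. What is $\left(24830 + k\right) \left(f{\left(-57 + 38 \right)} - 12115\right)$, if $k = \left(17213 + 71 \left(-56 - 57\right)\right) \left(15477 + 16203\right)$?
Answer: $- \frac{525552821134180}{149} \approx -3.5272 \cdot 10^{12}$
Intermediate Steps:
$f{\left(B \right)} = \frac{129}{149}$ ($f{\left(B \right)} = \left(-129\right) \left(- \frac{1}{149}\right) = \frac{129}{149}$)
$k = 291139200$ ($k = \left(17213 + 71 \left(-113\right)\right) 31680 = \left(17213 - 8023\right) 31680 = 9190 \cdot 31680 = 291139200$)
$\left(24830 + k\right) \left(f{\left(-57 + 38 \right)} - 12115\right) = \left(24830 + 291139200\right) \left(\frac{129}{149} - 12115\right) = 291164030 \left(- \frac{1805006}{149}\right) = - \frac{525552821134180}{149}$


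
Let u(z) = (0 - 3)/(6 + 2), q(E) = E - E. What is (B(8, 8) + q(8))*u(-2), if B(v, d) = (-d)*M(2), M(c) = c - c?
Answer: 0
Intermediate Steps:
M(c) = 0
q(E) = 0
B(v, d) = 0 (B(v, d) = -d*0 = 0)
u(z) = -3/8
(B(8, 8) + q(8))*u(-2) = (0 + 0)*(-3/8) = 0*(-3/8) = 0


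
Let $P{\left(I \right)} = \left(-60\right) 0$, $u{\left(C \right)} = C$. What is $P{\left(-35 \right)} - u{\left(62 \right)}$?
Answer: $-62$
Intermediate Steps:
$P{\left(I \right)} = 0$
$P{\left(-35 \right)} - u{\left(62 \right)} = 0 - 62 = -62$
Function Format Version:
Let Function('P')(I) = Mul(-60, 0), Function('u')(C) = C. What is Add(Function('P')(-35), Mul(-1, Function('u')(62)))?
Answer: -62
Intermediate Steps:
Function('P')(I) = 0
Add(Function('P')(-35), Mul(-1, Function('u')(62))) = Add(0, Mul(-1, 62)) = Add(0, -62) = -62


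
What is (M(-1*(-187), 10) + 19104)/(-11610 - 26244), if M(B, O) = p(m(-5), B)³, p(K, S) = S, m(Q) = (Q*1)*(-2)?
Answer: -6558307/37854 ≈ -173.25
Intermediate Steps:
m(Q) = -2*Q (m(Q) = Q*(-2) = -2*Q)
M(B, O) = B³
(M(-1*(-187), 10) + 19104)/(-11610 - 26244) = ((-1*(-187))³ + 19104)/(-11610 - 26244) = (187³ + 19104)/(-37854) = (6539203 + 19104)*(-1/37854) = 6558307*(-1/37854) = -6558307/37854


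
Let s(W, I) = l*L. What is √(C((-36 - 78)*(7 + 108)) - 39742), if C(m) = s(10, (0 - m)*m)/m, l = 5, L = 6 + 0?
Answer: 3*I*√843276715/437 ≈ 199.35*I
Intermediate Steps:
L = 6
s(W, I) = 30 (s(W, I) = 5*6 = 30)
C(m) = 30/m
√(C((-36 - 78)*(7 + 108)) - 39742) = √(30/(((-36 - 78)*(7 + 108))) - 39742) = √(30/((-114*115)) - 39742) = √(30/(-13110) - 39742) = √(30*(-1/13110) - 39742) = √(-1/437 - 39742) = √(-17367255/437) = 3*I*√843276715/437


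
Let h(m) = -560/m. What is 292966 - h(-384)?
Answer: 7031149/24 ≈ 2.9296e+5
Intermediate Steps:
292966 - h(-384) = 292966 - (-560)/(-384) = 292966 - (-560)*(-1)/384 = 292966 - 1*35/24 = 292966 - 35/24 = 7031149/24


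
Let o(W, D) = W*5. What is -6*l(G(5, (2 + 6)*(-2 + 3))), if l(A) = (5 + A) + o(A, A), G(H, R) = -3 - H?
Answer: 258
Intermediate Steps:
o(W, D) = 5*W
l(A) = 5 + 6*A (l(A) = (5 + A) + 5*A = 5 + 6*A)
-6*l(G(5, (2 + 6)*(-2 + 3))) = -6*(5 + 6*(-3 - 1*5)) = -6*(5 + 6*(-3 - 5)) = -6*(5 + 6*(-8)) = -6*(5 - 48) = -6*(-43) = 258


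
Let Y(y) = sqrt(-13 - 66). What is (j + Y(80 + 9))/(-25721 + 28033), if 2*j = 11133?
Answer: 11133/4624 + I*sqrt(79)/2312 ≈ 2.4077 + 0.0038444*I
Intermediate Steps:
Y(y) = I*sqrt(79) (Y(y) = sqrt(-79) = I*sqrt(79))
j = 11133/2 (j = (1/2)*11133 = 11133/2 ≈ 5566.5)
(j + Y(80 + 9))/(-25721 + 28033) = (11133/2 + I*sqrt(79))/(-25721 + 28033) = (11133/2 + I*sqrt(79))/2312 = (11133/2 + I*sqrt(79))*(1/2312) = 11133/4624 + I*sqrt(79)/2312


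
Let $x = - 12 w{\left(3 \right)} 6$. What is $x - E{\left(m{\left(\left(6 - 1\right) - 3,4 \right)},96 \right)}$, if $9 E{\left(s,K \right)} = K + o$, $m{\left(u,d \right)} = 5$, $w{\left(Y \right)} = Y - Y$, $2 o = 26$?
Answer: $- \frac{109}{9} \approx -12.111$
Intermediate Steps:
$o = 13$ ($o = \frac{1}{2} \cdot 26 = 13$)
$w{\left(Y \right)} = 0$
$E{\left(s,K \right)} = \frac{13}{9} + \frac{K}{9}$ ($E{\left(s,K \right)} = \frac{K + 13}{9} = \frac{13 + K}{9} = \frac{13}{9} + \frac{K}{9}$)
$x = 0$ ($x = \left(-12\right) 0 \cdot 6 = 0 \cdot 6 = 0$)
$x - E{\left(m{\left(\left(6 - 1\right) - 3,4 \right)},96 \right)} = 0 - \left(\frac{13}{9} + \frac{1}{9} \cdot 96\right) = 0 - \left(\frac{13}{9} + \frac{32}{3}\right) = 0 - \frac{109}{9} = - \frac{109}{9}$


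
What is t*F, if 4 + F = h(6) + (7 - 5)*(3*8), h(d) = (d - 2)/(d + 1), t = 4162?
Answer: 1298544/7 ≈ 1.8551e+5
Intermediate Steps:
h(d) = (-2 + d)/(1 + d)
F = 312/7 (F = -4 + ((-2 + 6)/(1 + 6) + (7 - 5)*(3*8)) = -4 + (4/7 + 2*24) = -4 + ((⅐)*4 + 48) = -4 + (4/7 + 48) = -4 + 340/7 = 312/7 ≈ 44.571)
t*F = 4162*(312/7) = 1298544/7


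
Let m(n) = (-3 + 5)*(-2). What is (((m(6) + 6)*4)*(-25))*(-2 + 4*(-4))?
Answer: 3600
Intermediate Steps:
m(n) = -4 (m(n) = 2*(-2) = -4)
(((m(6) + 6)*4)*(-25))*(-2 + 4*(-4)) = (((-4 + 6)*4)*(-25))*(-2 + 4*(-4)) = ((2*4)*(-25))*(-2 - 16) = (8*(-25))*(-18) = -200*(-18) = 3600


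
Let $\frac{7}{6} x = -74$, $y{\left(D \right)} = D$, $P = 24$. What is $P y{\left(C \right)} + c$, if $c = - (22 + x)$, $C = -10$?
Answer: $- \frac{1390}{7} \approx -198.57$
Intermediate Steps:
$x = - \frac{444}{7}$ ($x = \frac{6}{7} \left(-74\right) = - \frac{444}{7} \approx -63.429$)
$c = \frac{290}{7}$ ($c = - (22 - \frac{444}{7}) = \left(-1\right) \left(- \frac{290}{7}\right) = \frac{290}{7} \approx 41.429$)
$P y{\left(C \right)} + c = 24 \left(-10\right) + \frac{290}{7} = -240 + \frac{290}{7} = - \frac{1390}{7}$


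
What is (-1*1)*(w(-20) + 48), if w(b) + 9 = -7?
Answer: -32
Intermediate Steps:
w(b) = -16 (w(b) = -9 - 7 = -16)
(-1*1)*(w(-20) + 48) = (-1*1)*(-16 + 48) = -1*32 = -32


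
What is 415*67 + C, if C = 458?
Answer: 28263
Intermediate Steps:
415*67 + C = 415*67 + 458 = 27805 + 458 = 28263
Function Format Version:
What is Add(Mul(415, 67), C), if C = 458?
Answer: 28263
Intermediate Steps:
Add(Mul(415, 67), C) = Add(Mul(415, 67), 458) = Add(27805, 458) = 28263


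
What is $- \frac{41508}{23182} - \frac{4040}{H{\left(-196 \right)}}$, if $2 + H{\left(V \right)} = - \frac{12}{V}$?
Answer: $\frac{458516546}{220229} \approx 2082.0$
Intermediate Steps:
$H{\left(V \right)} = -2 - \frac{12}{V}$
$- \frac{41508}{23182} - \frac{4040}{H{\left(-196 \right)}} = - \frac{41508}{23182} - \frac{4040}{-2 - \frac{12}{-196}} = \left(-41508\right) \frac{1}{23182} - \frac{4040}{-2 - - \frac{3}{49}} = - \frac{20754}{11591} - \frac{4040}{-2 + \frac{3}{49}} = - \frac{20754}{11591} - \frac{4040}{- \frac{95}{49}} = - \frac{20754}{11591} - - \frac{39592}{19} = - \frac{20754}{11591} + \frac{39592}{19} = \frac{458516546}{220229}$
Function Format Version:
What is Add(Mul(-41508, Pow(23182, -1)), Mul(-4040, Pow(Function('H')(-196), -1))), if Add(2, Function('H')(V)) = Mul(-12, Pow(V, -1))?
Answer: Rational(458516546, 220229) ≈ 2082.0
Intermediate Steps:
Function('H')(V) = Add(-2, Mul(-12, Pow(V, -1)))
Add(Mul(-41508, Pow(23182, -1)), Mul(-4040, Pow(Function('H')(-196), -1))) = Add(Mul(-41508, Pow(23182, -1)), Mul(-4040, Pow(Add(-2, Mul(-12, Pow(-196, -1))), -1))) = Add(Mul(-41508, Rational(1, 23182)), Mul(-4040, Pow(Add(-2, Mul(-12, Rational(-1, 196))), -1))) = Add(Rational(-20754, 11591), Mul(-4040, Pow(Add(-2, Rational(3, 49)), -1))) = Add(Rational(-20754, 11591), Mul(-4040, Pow(Rational(-95, 49), -1))) = Add(Rational(-20754, 11591), Mul(-4040, Rational(-49, 95))) = Add(Rational(-20754, 11591), Rational(39592, 19)) = Rational(458516546, 220229)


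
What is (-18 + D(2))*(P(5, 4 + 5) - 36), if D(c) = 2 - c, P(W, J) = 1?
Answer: 630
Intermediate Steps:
(-18 + D(2))*(P(5, 4 + 5) - 36) = (-18 + (2 - 1*2))*(1 - 36) = (-18 + (2 - 2))*(-35) = (-18 + 0)*(-35) = -18*(-35) = 630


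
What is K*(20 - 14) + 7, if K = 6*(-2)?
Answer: -65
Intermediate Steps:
K = -12
K*(20 - 14) + 7 = -12*(20 - 14) + 7 = -12*6 + 7 = -72 + 7 = -65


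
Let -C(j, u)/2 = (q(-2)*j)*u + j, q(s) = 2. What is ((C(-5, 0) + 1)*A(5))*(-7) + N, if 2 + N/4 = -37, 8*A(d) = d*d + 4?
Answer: -3481/8 ≈ -435.13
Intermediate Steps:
A(d) = 1/2 + d**2/8 (A(d) = (d*d + 4)/8 = (d**2 + 4)/8 = (4 + d**2)/8 = 1/2 + d**2/8)
C(j, u) = -2*j - 4*j*u (C(j, u) = -2*((2*j)*u + j) = -2*(2*j*u + j) = -2*(j + 2*j*u) = -2*j - 4*j*u)
N = -156 (N = -8 + 4*(-37) = -8 - 148 = -156)
((C(-5, 0) + 1)*A(5))*(-7) + N = ((-2*(-5)*(1 + 2*0) + 1)*(1/2 + (1/8)*5**2))*(-7) - 156 = ((-2*(-5)*(1 + 0) + 1)*(1/2 + (1/8)*25))*(-7) - 156 = ((-2*(-5)*1 + 1)*(1/2 + 25/8))*(-7) - 156 = ((10 + 1)*(29/8))*(-7) - 156 = (11*(29/8))*(-7) - 156 = (319/8)*(-7) - 156 = -2233/8 - 156 = -3481/8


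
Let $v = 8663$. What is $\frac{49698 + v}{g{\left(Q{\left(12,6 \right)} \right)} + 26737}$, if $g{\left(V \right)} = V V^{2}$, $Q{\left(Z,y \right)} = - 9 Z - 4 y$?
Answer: $- \frac{58361}{2273231} \approx -0.025673$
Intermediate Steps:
$g{\left(V \right)} = V^{3}$
$\frac{49698 + v}{g{\left(Q{\left(12,6 \right)} \right)} + 26737} = \frac{49698 + 8663}{\left(\left(-9\right) 12 - 24\right)^{3} + 26737} = \frac{58361}{\left(-108 - 24\right)^{3} + 26737} = \frac{58361}{\left(-132\right)^{3} + 26737} = \frac{58361}{-2299968 + 26737} = \frac{58361}{-2273231} = 58361 \left(- \frac{1}{2273231}\right) = - \frac{58361}{2273231}$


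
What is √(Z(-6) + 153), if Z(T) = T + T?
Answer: √141 ≈ 11.874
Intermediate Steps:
Z(T) = 2*T
√(Z(-6) + 153) = √(2*(-6) + 153) = √(-12 + 153) = √141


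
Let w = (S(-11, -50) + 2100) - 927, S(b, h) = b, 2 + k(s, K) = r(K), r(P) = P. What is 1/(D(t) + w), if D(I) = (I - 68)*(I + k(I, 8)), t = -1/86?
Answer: 7396/5581917 ≈ 0.0013250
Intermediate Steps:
k(s, K) = -2 + K
t = -1/86 (t = -1*1/86 = -1/86 ≈ -0.011628)
D(I) = (-68 + I)*(6 + I) (D(I) = (I - 68)*(I + (-2 + 8)) = (-68 + I)*(I + 6) = (-68 + I)*(6 + I))
w = 1162 (w = (-11 + 2100) - 927 = 2089 - 927 = 1162)
1/(D(t) + w) = 1/((-408 + (-1/86)**2 - 62*(-1/86)) + 1162) = 1/((-408 + 1/7396 + 31/43) + 1162) = 1/(-3012235/7396 + 1162) = 1/(5581917/7396) = 7396/5581917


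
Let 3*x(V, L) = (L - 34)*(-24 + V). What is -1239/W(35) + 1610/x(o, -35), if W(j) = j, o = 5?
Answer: -3013/95 ≈ -31.716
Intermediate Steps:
x(V, L) = (-34 + L)*(-24 + V)/3 (x(V, L) = ((L - 34)*(-24 + V))/3 = ((-34 + L)*(-24 + V))/3 = (-34 + L)*(-24 + V)/3)
-1239/W(35) + 1610/x(o, -35) = -1239/35 + 1610/(272 - 8*(-35) - 34/3*5 + (⅓)*(-35)*5) = -1239*1/35 + 1610/(272 + 280 - 170/3 - 175/3) = -177/5 + 1610/437 = -177/5 + 1610*(1/437) = -177/5 + 70/19 = -3013/95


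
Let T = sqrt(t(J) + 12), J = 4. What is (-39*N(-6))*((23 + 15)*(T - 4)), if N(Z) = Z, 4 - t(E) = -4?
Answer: -35568 + 17784*sqrt(5) ≈ 4198.2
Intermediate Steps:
t(E) = 8 (t(E) = 4 - 1*(-4) = 4 + 4 = 8)
T = 2*sqrt(5) (T = sqrt(8 + 12) = sqrt(20) = 2*sqrt(5) ≈ 4.4721)
(-39*N(-6))*((23 + 15)*(T - 4)) = (-39*(-6))*((23 + 15)*(2*sqrt(5) - 4)) = 234*(38*(-4 + 2*sqrt(5))) = 234*(-152 + 76*sqrt(5)) = -35568 + 17784*sqrt(5)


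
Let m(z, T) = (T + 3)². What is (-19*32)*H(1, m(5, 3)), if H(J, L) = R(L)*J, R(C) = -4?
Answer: 2432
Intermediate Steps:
m(z, T) = (3 + T)²
H(J, L) = -4*J
(-19*32)*H(1, m(5, 3)) = (-19*32)*(-4*1) = -608*(-4) = 2432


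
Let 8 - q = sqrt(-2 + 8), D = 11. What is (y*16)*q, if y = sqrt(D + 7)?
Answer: 48*sqrt(2)*(8 - sqrt(6)) ≈ 376.78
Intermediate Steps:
y = 3*sqrt(2) (y = sqrt(11 + 7) = sqrt(18) = 3*sqrt(2) ≈ 4.2426)
q = 8 - sqrt(6) (q = 8 - sqrt(-2 + 8) = 8 - sqrt(6) ≈ 5.5505)
(y*16)*q = ((3*sqrt(2))*16)*(8 - sqrt(6)) = (48*sqrt(2))*(8 - sqrt(6)) = 48*sqrt(2)*(8 - sqrt(6))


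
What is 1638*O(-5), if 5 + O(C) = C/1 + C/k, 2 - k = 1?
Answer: -24570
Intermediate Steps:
k = 1 (k = 2 - 1*1 = 2 - 1 = 1)
O(C) = -5 + 2*C (O(C) = -5 + (C/1 + C/1) = -5 + (C*1 + C*1) = -5 + (C + C) = -5 + 2*C)
1638*O(-5) = 1638*(-5 + 2*(-5)) = 1638*(-5 - 10) = 1638*(-15) = -24570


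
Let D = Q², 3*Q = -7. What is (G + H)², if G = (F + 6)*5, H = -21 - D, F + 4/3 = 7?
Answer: 82369/81 ≈ 1016.9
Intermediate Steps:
Q = -7/3 (Q = (⅓)*(-7) = -7/3 ≈ -2.3333)
F = 17/3 (F = -4/3 + 7 = 17/3 ≈ 5.6667)
D = 49/9 (D = (-7/3)² = 49/9 ≈ 5.4444)
H = -238/9 (H = -21 - 1*49/9 = -21 - 49/9 = -238/9 ≈ -26.444)
G = 175/3 (G = (17/3 + 6)*5 = (35/3)*5 = 175/3 ≈ 58.333)
(G + H)² = (175/3 - 238/9)² = (287/9)² = 82369/81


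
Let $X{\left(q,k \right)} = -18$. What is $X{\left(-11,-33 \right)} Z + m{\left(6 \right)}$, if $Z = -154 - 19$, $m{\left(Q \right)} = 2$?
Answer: $3116$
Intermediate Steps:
$Z = -173$ ($Z = -154 - 19 = -173$)
$X{\left(-11,-33 \right)} Z + m{\left(6 \right)} = \left(-18\right) \left(-173\right) + 2 = 3114 + 2 = 3116$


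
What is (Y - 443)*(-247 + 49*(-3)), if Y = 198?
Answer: 96530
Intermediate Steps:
(Y - 443)*(-247 + 49*(-3)) = (198 - 443)*(-247 + 49*(-3)) = -245*(-247 - 147) = -245*(-394) = 96530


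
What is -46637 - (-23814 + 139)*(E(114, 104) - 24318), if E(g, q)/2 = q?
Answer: -570850887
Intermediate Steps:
E(g, q) = 2*q
-46637 - (-23814 + 139)*(E(114, 104) - 24318) = -46637 - (-23814 + 139)*(2*104 - 24318) = -46637 - (-23675)*(208 - 24318) = -46637 - (-23675)*(-24110) = -46637 - 1*570804250 = -46637 - 570804250 = -570850887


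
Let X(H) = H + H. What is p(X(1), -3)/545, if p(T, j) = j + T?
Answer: -1/545 ≈ -0.0018349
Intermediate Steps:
X(H) = 2*H
p(T, j) = T + j
p(X(1), -3)/545 = (2*1 - 3)/545 = (2 - 3)*(1/545) = -1*1/545 = -1/545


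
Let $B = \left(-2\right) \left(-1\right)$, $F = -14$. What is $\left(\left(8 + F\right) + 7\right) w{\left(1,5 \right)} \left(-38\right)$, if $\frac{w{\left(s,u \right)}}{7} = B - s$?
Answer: $-266$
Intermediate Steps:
$B = 2$
$w{\left(s,u \right)} = 14 - 7 s$ ($w{\left(s,u \right)} = 7 \left(2 - s\right) = 14 - 7 s$)
$\left(\left(8 + F\right) + 7\right) w{\left(1,5 \right)} \left(-38\right) = \left(\left(8 - 14\right) + 7\right) \left(14 - 7\right) \left(-38\right) = \left(-6 + 7\right) \left(14 - 7\right) \left(-38\right) = 1 \cdot 7 \left(-38\right) = 7 \left(-38\right) = -266$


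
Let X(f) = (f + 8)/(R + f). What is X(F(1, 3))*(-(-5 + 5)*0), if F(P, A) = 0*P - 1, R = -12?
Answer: 0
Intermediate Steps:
F(P, A) = -1 (F(P, A) = 0 - 1 = -1)
X(f) = (8 + f)/(-12 + f) (X(f) = (f + 8)/(-12 + f) = (8 + f)/(-12 + f))
X(F(1, 3))*(-(-5 + 5)*0) = ((8 - 1)/(-12 - 1))*(-(-5 + 5)*0) = (7/(-13))*(-0*0) = (-1/13*7)*(-1*0) = -7/13*0 = 0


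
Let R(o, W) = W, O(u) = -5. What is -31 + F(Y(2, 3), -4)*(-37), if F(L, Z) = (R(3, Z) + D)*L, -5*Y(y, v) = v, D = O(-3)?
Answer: -1154/5 ≈ -230.80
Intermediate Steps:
D = -5
Y(y, v) = -v/5
F(L, Z) = L*(-5 + Z) (F(L, Z) = (Z - 5)*L = (-5 + Z)*L = L*(-5 + Z))
-31 + F(Y(2, 3), -4)*(-37) = -31 + ((-1/5*3)*(-5 - 4))*(-37) = -31 - 3/5*(-9)*(-37) = -31 + (27/5)*(-37) = -31 - 999/5 = -1154/5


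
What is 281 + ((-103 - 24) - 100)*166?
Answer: -37401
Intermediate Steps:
281 + ((-103 - 24) - 100)*166 = 281 + (-127 - 100)*166 = 281 - 227*166 = 281 - 37682 = -37401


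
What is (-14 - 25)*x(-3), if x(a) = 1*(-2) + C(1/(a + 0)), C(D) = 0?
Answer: 78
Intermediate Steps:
x(a) = -2 (x(a) = 1*(-2) + 0 = -2 + 0 = -2)
(-14 - 25)*x(-3) = (-14 - 25)*(-2) = -39*(-2) = 78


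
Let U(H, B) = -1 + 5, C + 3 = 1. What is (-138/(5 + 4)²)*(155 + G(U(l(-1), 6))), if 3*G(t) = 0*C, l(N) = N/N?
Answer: -7130/27 ≈ -264.07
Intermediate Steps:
C = -2 (C = -3 + 1 = -2)
l(N) = 1
U(H, B) = 4
G(t) = 0 (G(t) = (0*(-2))/3 = (⅓)*0 = 0)
(-138/(5 + 4)²)*(155 + G(U(l(-1), 6))) = (-138/(5 + 4)²)*(155 + 0) = -138/(9²)*155 = -138/81*155 = -138*1/81*155 = -46/27*155 = -7130/27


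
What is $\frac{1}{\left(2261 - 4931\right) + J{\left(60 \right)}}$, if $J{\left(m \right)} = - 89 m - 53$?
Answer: $- \frac{1}{8063} \approx -0.00012402$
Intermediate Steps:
$J{\left(m \right)} = -53 - 89 m$
$\frac{1}{\left(2261 - 4931\right) + J{\left(60 \right)}} = \frac{1}{\left(2261 - 4931\right) - 5393} = \frac{1}{-2670 - 5393} = \frac{1}{-8063} = - \frac{1}{8063}$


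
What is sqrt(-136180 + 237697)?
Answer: sqrt(101517) ≈ 318.62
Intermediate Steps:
sqrt(-136180 + 237697) = sqrt(101517)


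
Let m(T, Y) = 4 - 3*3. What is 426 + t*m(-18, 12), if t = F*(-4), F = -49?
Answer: -554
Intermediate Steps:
m(T, Y) = -5 (m(T, Y) = 4 - 9 = -5)
t = 196 (t = -49*(-4) = 196)
426 + t*m(-18, 12) = 426 + 196*(-5) = 426 - 980 = -554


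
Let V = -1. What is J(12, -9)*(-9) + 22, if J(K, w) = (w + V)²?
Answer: -878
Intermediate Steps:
J(K, w) = (-1 + w)² (J(K, w) = (w - 1)² = (-1 + w)²)
J(12, -9)*(-9) + 22 = (-1 - 9)²*(-9) + 22 = (-10)²*(-9) + 22 = 100*(-9) + 22 = -900 + 22 = -878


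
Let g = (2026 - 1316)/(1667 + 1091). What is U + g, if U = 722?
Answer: 995993/1379 ≈ 722.26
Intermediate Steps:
g = 355/1379 (g = 710/2758 = 710*(1/2758) = 355/1379 ≈ 0.25743)
U + g = 722 + 355/1379 = 995993/1379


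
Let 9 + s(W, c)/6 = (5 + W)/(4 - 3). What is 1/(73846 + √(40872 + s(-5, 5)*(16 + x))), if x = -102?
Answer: 36923/2726593100 - √11379/2726593100 ≈ 1.3503e-5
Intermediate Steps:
s(W, c) = -24 + 6*W (s(W, c) = -54 + 6*((5 + W)/(4 - 3)) = -54 + 6*((5 + W)/1) = -54 + 6*((5 + W)*1) = -54 + 6*(5 + W) = -54 + (30 + 6*W) = -24 + 6*W)
1/(73846 + √(40872 + s(-5, 5)*(16 + x))) = 1/(73846 + √(40872 + (-24 + 6*(-5))*(16 - 102))) = 1/(73846 + √(40872 + (-24 - 30)*(-86))) = 1/(73846 + √(40872 - 54*(-86))) = 1/(73846 + √(40872 + 4644)) = 1/(73846 + √45516) = 1/(73846 + 2*√11379)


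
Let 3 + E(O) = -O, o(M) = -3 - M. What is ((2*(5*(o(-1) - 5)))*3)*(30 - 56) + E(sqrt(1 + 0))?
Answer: 5456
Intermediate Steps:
E(O) = -3 - O
((2*(5*(o(-1) - 5)))*3)*(30 - 56) + E(sqrt(1 + 0)) = ((2*(5*((-3 - 1*(-1)) - 5)))*3)*(30 - 56) + (-3 - sqrt(1 + 0)) = ((2*(5*((-3 + 1) - 5)))*3)*(-26) + (-3 - sqrt(1)) = ((2*(5*(-2 - 5)))*3)*(-26) + (-3 - 1*1) = ((2*(5*(-7)))*3)*(-26) + (-3 - 1) = ((2*(-35))*3)*(-26) - 4 = -70*3*(-26) - 4 = -210*(-26) - 4 = 5460 - 4 = 5456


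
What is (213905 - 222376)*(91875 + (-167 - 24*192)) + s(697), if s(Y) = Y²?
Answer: -737338291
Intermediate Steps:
(213905 - 222376)*(91875 + (-167 - 24*192)) + s(697) = (213905 - 222376)*(91875 + (-167 - 24*192)) + 697² = -8471*(91875 + (-167 - 4608)) + 485809 = -8471*(91875 - 4775) + 485809 = -8471*87100 + 485809 = -737824100 + 485809 = -737338291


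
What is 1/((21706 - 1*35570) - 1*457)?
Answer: -1/14321 ≈ -6.9828e-5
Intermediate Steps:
1/((21706 - 1*35570) - 1*457) = 1/((21706 - 35570) - 457) = 1/(-13864 - 457) = 1/(-14321) = -1/14321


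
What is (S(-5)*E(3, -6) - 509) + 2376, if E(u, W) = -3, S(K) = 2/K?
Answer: 9341/5 ≈ 1868.2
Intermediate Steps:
(S(-5)*E(3, -6) - 509) + 2376 = ((2/(-5))*(-3) - 509) + 2376 = ((2*(-1/5))*(-3) - 509) + 2376 = (-2/5*(-3) - 509) + 2376 = (6/5 - 509) + 2376 = -2539/5 + 2376 = 9341/5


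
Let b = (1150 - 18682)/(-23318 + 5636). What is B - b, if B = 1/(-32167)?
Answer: -93994921/94796149 ≈ -0.99155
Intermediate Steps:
b = 2922/2947 (b = -17532/(-17682) = -17532*(-1/17682) = 2922/2947 ≈ 0.99152)
B = -1/32167 ≈ -3.1088e-5
B - b = -1/32167 - 1*2922/2947 = -1/32167 - 2922/2947 = -93994921/94796149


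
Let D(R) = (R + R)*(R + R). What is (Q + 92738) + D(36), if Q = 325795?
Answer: 423717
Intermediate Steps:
D(R) = 4*R² (D(R) = (2*R)*(2*R) = 4*R²)
(Q + 92738) + D(36) = (325795 + 92738) + 4*36² = 418533 + 4*1296 = 418533 + 5184 = 423717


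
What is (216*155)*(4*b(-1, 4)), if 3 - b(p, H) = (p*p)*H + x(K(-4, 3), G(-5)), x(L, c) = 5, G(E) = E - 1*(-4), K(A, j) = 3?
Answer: -803520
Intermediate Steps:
G(E) = 4 + E (G(E) = E + 4 = 4 + E)
b(p, H) = -2 - H*p² (b(p, H) = 3 - ((p*p)*H + 5) = 3 - (p²*H + 5) = 3 - (H*p² + 5) = 3 - (5 + H*p²) = 3 + (-5 - H*p²) = -2 - H*p²)
(216*155)*(4*b(-1, 4)) = (216*155)*(4*(-2 - 1*4*(-1)²)) = 33480*(4*(-2 - 1*4*1)) = 33480*(4*(-2 - 4)) = 33480*(4*(-6)) = 33480*(-24) = -803520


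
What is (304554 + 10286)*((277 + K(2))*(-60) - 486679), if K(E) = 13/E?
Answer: -158581444760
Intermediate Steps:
(304554 + 10286)*((277 + K(2))*(-60) - 486679) = (304554 + 10286)*((277 + 13/2)*(-60) - 486679) = 314840*((277 + 13*(½))*(-60) - 486679) = 314840*((277 + 13/2)*(-60) - 486679) = 314840*((567/2)*(-60) - 486679) = 314840*(-17010 - 486679) = 314840*(-503689) = -158581444760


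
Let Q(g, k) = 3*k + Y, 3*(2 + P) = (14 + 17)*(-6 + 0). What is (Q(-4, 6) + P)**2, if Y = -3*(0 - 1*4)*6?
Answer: 676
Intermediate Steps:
Y = 72 (Y = -3*(0 - 4)*6 = -3*(-4)*6 = 12*6 = 72)
P = -64 (P = -2 + ((14 + 17)*(-6 + 0))/3 = -2 + (31*(-6))/3 = -2 + (1/3)*(-186) = -2 - 62 = -64)
Q(g, k) = 72 + 3*k (Q(g, k) = 3*k + 72 = 72 + 3*k)
(Q(-4, 6) + P)**2 = ((72 + 3*6) - 64)**2 = ((72 + 18) - 64)**2 = (90 - 64)**2 = 26**2 = 676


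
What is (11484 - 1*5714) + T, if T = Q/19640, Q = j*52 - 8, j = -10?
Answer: 14165284/2455 ≈ 5770.0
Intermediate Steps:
Q = -528 (Q = -10*52 - 8 = -520 - 8 = -528)
T = -66/2455 (T = -528/19640 = -528*1/19640 = -66/2455 ≈ -0.026884)
(11484 - 1*5714) + T = (11484 - 1*5714) - 66/2455 = (11484 - 5714) - 66/2455 = 5770 - 66/2455 = 14165284/2455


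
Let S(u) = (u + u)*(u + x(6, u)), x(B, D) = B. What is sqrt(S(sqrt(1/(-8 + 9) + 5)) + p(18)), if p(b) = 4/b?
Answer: sqrt(110 + 108*sqrt(6))/3 ≈ 6.4511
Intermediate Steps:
S(u) = 2*u*(6 + u) (S(u) = (u + u)*(u + 6) = (2*u)*(6 + u) = 2*u*(6 + u))
sqrt(S(sqrt(1/(-8 + 9) + 5)) + p(18)) = sqrt(2*sqrt(1/(-8 + 9) + 5)*(6 + sqrt(1/(-8 + 9) + 5)) + 4/18) = sqrt(2*sqrt(1/1 + 5)*(6 + sqrt(1/1 + 5)) + 4*(1/18)) = sqrt(2*sqrt(1 + 5)*(6 + sqrt(1 + 5)) + 2/9) = sqrt(2*sqrt(6)*(6 + sqrt(6)) + 2/9) = sqrt(2/9 + 2*sqrt(6)*(6 + sqrt(6)))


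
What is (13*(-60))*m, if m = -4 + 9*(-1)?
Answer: 10140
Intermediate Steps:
m = -13 (m = -4 - 9 = -13)
(13*(-60))*m = (13*(-60))*(-13) = -780*(-13) = 10140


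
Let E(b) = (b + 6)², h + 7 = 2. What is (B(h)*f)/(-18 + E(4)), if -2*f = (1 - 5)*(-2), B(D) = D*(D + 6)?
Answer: 10/41 ≈ 0.24390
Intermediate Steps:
h = -5 (h = -7 + 2 = -5)
B(D) = D*(6 + D)
E(b) = (6 + b)²
f = -4 (f = -(1 - 5)*(-2)/2 = -(-2)*(-2) = -½*8 = -4)
(B(h)*f)/(-18 + E(4)) = (-5*(6 - 5)*(-4))/(-18 + (6 + 4)²) = (-5*1*(-4))/(-18 + 10²) = (-5*(-4))/(-18 + 100) = 20/82 = 20*(1/82) = 10/41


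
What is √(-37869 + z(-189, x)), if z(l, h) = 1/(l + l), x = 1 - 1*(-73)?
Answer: I*√601208286/126 ≈ 194.6*I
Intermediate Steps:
x = 74 (x = 1 + 73 = 74)
z(l, h) = 1/(2*l)
√(-37869 + z(-189, x)) = √(-37869 + (½)/(-189)) = √(-37869 + (½)*(-1/189)) = √(-37869 - 1/378) = √(-14314483/378) = I*√601208286/126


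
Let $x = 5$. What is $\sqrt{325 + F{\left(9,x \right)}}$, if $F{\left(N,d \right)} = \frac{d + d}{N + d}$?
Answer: $\frac{2 \sqrt{3990}}{7} \approx 18.048$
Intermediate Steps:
$F{\left(N,d \right)} = \frac{2 d}{N + d}$
$\sqrt{325 + F{\left(9,x \right)}} = \sqrt{325 + 2 \cdot 5 \frac{1}{9 + 5}} = \sqrt{325 + 2 \cdot 5 \cdot \frac{1}{14}} = \sqrt{325 + \frac{5}{7}} = \sqrt{\frac{2280}{7}} = \frac{2 \sqrt{3990}}{7}$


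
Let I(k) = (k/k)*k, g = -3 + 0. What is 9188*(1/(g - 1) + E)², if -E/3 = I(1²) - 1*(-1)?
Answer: 1435625/4 ≈ 3.5891e+5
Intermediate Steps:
g = -3
I(k) = k (I(k) = 1*k = k)
E = -6 (E = -3*(1² - 1*(-1)) = -3*(1 + 1) = -3*2 = -6)
9188*(1/(g - 1) + E)² = 9188*(1/(-3 - 1) - 6)² = 9188*(1/(-4) - 6)² = 9188*(-¼ - 6)² = 9188*(-25/4)² = 9188*(625/16) = 1435625/4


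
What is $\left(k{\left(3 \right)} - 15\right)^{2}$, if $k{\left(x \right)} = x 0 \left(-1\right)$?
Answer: $225$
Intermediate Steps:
$k{\left(x \right)} = 0$ ($k{\left(x \right)} = 0 \left(-1\right) = 0$)
$\left(k{\left(3 \right)} - 15\right)^{2} = \left(0 - 15\right)^{2} = \left(-15\right)^{2} = 225$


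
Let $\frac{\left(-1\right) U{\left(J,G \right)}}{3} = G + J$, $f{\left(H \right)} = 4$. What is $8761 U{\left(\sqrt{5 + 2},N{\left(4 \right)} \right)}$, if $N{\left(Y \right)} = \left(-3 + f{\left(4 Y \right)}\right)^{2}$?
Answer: $-26283 - 26283 \sqrt{7} \approx -95821.0$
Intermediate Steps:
$N{\left(Y \right)} = 1$ ($N{\left(Y \right)} = \left(-3 + 4\right)^{2} = 1^{2} = 1$)
$U{\left(J,G \right)} = - 3 G - 3 J$ ($U{\left(J,G \right)} = - 3 \left(G + J\right) = - 3 G - 3 J$)
$8761 U{\left(\sqrt{5 + 2},N{\left(4 \right)} \right)} = 8761 \left(\left(-3\right) 1 - 3 \sqrt{5 + 2}\right) = 8761 \left(-3 - 3 \sqrt{7}\right) = -26283 - 26283 \sqrt{7}$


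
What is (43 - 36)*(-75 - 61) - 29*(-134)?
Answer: 2934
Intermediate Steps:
(43 - 36)*(-75 - 61) - 29*(-134) = 7*(-136) + 3886 = -952 + 3886 = 2934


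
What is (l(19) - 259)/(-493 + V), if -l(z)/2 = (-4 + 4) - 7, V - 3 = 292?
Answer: 245/198 ≈ 1.2374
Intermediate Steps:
V = 295 (V = 3 + 292 = 295)
l(z) = 14 (l(z) = -2*((-4 + 4) - 7) = -2*(0 - 7) = -2*(-7) = 14)
(l(19) - 259)/(-493 + V) = (14 - 259)/(-493 + 295) = -245/(-198) = -245*(-1/198) = 245/198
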